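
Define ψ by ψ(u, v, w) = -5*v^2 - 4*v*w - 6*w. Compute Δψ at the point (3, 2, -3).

∂²ψ/∂u² = 0
∂²ψ/∂v² = -10
∂²ψ/∂w² = 0
∇²ψ = -10
At (3, 2, -3): -10.

-10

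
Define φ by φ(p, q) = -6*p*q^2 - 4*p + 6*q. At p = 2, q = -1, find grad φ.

∂φ/∂p = -6*q^2 - 4
∂φ/∂q = -12*p*q + 6
∇φ = (-6*q^2 - 4, -12*p*q + 6)
At (2, -1): (-10, 30).

(-10, 30)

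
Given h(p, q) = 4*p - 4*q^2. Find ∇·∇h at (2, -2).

∂²h/∂p² = 0
∂²h/∂q² = -8
∇²h = -8
At (2, -2): -8.

-8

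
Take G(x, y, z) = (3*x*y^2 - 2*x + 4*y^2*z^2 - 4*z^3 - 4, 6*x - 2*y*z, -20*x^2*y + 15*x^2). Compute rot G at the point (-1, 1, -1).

(-18, -30, 4)

(∇×G)₁ = ∂G₃/∂y − ∂G₂/∂z = -20*x^2 + 2*y
(∇×G)₂ = ∂G₁/∂z − ∂G₃/∂x = 40*x*y - 30*x + 8*y^2*z - 12*z^2
(∇×G)₃ = ∂G₂/∂x − ∂G₁/∂y = -6*x*y - 8*y*z^2 + 6
∇×G = (-20*x^2 + 2*y, 40*x*y - 30*x + 8*y^2*z - 12*z^2, -6*x*y - 8*y*z^2 + 6)
At (-1, 1, -1): (-18, -30, 4).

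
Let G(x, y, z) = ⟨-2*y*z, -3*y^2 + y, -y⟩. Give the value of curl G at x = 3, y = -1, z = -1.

(-1, 2, -2)

(∇×G)₁ = ∂G₃/∂y − ∂G₂/∂z = -1
(∇×G)₂ = ∂G₁/∂z − ∂G₃/∂x = -2*y
(∇×G)₃ = ∂G₂/∂x − ∂G₁/∂y = 2*z
∇×G = (-1, -2*y, 2*z)
At (3, -1, -1): (-1, 2, -2).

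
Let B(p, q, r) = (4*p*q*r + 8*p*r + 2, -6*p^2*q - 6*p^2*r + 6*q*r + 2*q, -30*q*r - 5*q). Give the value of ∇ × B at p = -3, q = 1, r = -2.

(103, -36, -60)

(∇×B)₁ = ∂B₃/∂q − ∂B₂/∂r = 6*p^2 - 6*q - 30*r - 5
(∇×B)₂ = ∂B₁/∂r − ∂B₃/∂p = 4*p*q + 8*p
(∇×B)₃ = ∂B₂/∂p − ∂B₁/∂q = -12*p*q - 16*p*r
∇×B = (6*p^2 - 6*q - 30*r - 5, 4*p*q + 8*p, -12*p*q - 16*p*r)
At (-3, 1, -2): (103, -36, -60).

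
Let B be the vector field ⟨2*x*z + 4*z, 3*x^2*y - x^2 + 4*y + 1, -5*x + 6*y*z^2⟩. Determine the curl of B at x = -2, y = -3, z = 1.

(6, 5, 40)

(∇×B)₁ = ∂B₃/∂y − ∂B₂/∂z = 6*z^2
(∇×B)₂ = ∂B₁/∂z − ∂B₃/∂x = 2*x + 9
(∇×B)₃ = ∂B₂/∂x − ∂B₁/∂y = 6*x*y - 2*x
∇×B = (6*z^2, 2*x + 9, 6*x*y - 2*x)
At (-2, -3, 1): (6, 5, 40).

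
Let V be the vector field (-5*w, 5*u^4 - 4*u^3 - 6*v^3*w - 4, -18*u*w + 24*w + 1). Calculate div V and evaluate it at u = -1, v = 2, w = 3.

∂V₁/∂u = 0
∂V₂/∂v = -18*v^2*w
∂V₃/∂w = -18*u + 24
∇·V = -18*u - 18*v^2*w + 24
At (-1, 2, 3): -174.

-174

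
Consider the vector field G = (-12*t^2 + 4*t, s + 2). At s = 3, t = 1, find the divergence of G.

∂G₁/∂s = 0
∂G₂/∂t = 0
∇·G = 0
At (3, 1): 0.

0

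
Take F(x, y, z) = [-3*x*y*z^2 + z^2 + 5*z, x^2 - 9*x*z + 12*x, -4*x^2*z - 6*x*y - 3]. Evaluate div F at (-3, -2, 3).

∂F₁/∂x = -3*y*z^2
∂F₂/∂y = 0
∂F₃/∂z = -4*x^2
∇·F = -4*x^2 - 3*y*z^2
At (-3, -2, 3): 18.

18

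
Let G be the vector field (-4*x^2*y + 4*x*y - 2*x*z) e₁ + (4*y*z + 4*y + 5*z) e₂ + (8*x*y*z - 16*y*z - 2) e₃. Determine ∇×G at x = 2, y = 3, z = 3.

(-17, -76, 8)

(∇×G)₁ = ∂G₃/∂y − ∂G₂/∂z = 8*x*z - 4*y - 16*z - 5
(∇×G)₂ = ∂G₁/∂z − ∂G₃/∂x = -2*x - 8*y*z
(∇×G)₃ = ∂G₂/∂x − ∂G₁/∂y = 4*x^2 - 4*x
∇×G = (8*x*z - 4*y - 16*z - 5, -2*x - 8*y*z, 4*x^2 - 4*x)
At (2, 3, 3): (-17, -76, 8).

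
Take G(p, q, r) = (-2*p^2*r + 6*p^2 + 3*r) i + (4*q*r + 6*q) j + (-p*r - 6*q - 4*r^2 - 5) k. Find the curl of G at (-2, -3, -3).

(∇×G)₁ = ∂G₃/∂q − ∂G₂/∂r = -4*q - 6
(∇×G)₂ = ∂G₁/∂r − ∂G₃/∂p = -2*p^2 + r + 3
(∇×G)₃ = ∂G₂/∂p − ∂G₁/∂q = 0
∇×G = (-4*q - 6, -2*p^2 + r + 3, 0)
At (-2, -3, -3): (6, -8, 0).

(6, -8, 0)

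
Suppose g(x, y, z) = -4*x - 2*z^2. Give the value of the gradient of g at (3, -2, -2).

(-4, 0, 8)

∂g/∂x = -4
∂g/∂y = 0
∂g/∂z = -4*z
∇g = (-4, 0, -4*z)
At (3, -2, -2): (-4, 0, 8).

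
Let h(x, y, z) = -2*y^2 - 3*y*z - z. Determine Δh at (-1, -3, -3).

-4

∂²h/∂x² = 0
∂²h/∂y² = -4
∂²h/∂z² = 0
∇²h = -4
At (-1, -3, -3): -4.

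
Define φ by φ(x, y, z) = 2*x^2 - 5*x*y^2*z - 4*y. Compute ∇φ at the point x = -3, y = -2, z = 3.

∂φ/∂x = 4*x - 5*y^2*z
∂φ/∂y = -10*x*y*z - 4
∂φ/∂z = -5*x*y^2
∇φ = (4*x - 5*y^2*z, -10*x*y*z - 4, -5*x*y^2)
At (-3, -2, 3): (-72, -184, 60).

(-72, -184, 60)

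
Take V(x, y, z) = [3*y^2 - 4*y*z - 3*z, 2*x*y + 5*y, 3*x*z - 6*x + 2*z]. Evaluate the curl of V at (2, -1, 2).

(0, 1, 12)

(∇×V)₁ = ∂V₃/∂y − ∂V₂/∂z = 0
(∇×V)₂ = ∂V₁/∂z − ∂V₃/∂x = -4*y - 3*z + 3
(∇×V)₃ = ∂V₂/∂x − ∂V₁/∂y = -4*y + 4*z
∇×V = (0, -4*y - 3*z + 3, -4*y + 4*z)
At (2, -1, 2): (0, 1, 12).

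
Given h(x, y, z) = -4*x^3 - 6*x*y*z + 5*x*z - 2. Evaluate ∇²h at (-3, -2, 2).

72

∂²h/∂x² = -24*x
∂²h/∂y² = 0
∂²h/∂z² = 0
∇²h = -24*x
At (-3, -2, 2): 72.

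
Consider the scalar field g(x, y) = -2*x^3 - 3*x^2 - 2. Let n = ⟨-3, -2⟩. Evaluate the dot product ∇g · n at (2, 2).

108

∂g/∂x = -6*x^2 - 6*x
∂g/∂y = 0
∇g at (2, 2) = (-36, 0)
∇g · n = (-36)(-3) + (0)(-2) = 108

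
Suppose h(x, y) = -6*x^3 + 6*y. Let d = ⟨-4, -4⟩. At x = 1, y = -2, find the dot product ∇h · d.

48

∂h/∂x = -18*x^2
∂h/∂y = 6
∇h at (1, -2) = (-18, 6)
∇h · d = (-18)(-4) + (6)(-4) = 48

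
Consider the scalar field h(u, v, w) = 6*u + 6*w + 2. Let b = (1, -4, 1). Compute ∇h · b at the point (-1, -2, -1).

∂h/∂u = 6
∂h/∂v = 0
∂h/∂w = 6
∇h at (-1, -2, -1) = (6, 0, 6)
∇h · b = (6)(1) + (0)(-4) + (6)(1) = 12

12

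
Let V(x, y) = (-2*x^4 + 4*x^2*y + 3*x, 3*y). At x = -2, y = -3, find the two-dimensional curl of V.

∂V₂/∂x = 0
∂V₁/∂y = 4*x^2
Scalar curl = -4*x^2
At (-2, -3): -16.

-16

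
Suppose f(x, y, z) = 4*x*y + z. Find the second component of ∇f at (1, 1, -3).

4

(∇f)_2 = ∂f/∂y = 4*x
At (1, 1, -3): 4.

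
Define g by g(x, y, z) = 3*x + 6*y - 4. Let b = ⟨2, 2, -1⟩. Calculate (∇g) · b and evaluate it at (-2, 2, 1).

∂g/∂x = 3
∂g/∂y = 6
∂g/∂z = 0
∇g at (-2, 2, 1) = (3, 6, 0)
∇g · b = (3)(2) + (6)(2) + (0)(-1) = 18

18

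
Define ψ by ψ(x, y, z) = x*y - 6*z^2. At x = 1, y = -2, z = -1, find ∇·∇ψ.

-12

∂²ψ/∂x² = 0
∂²ψ/∂y² = 0
∂²ψ/∂z² = -12
∇²ψ = -12
At (1, -2, -1): -12.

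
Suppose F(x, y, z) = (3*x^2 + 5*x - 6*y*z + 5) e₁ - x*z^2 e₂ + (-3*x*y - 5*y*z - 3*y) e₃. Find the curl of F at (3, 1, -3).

(∇×F)₁ = ∂F₃/∂y − ∂F₂/∂z = 2*x*z - 3*x - 5*z - 3
(∇×F)₂ = ∂F₁/∂z − ∂F₃/∂x = -3*y
(∇×F)₃ = ∂F₂/∂x − ∂F₁/∂y = -z^2 + 6*z
∇×F = (2*x*z - 3*x - 5*z - 3, -3*y, -z^2 + 6*z)
At (3, 1, -3): (-15, -3, -27).

(-15, -3, -27)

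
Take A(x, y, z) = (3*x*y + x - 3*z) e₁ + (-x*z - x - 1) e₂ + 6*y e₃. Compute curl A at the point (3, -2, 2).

(9, -3, -12)

(∇×A)₁ = ∂A₃/∂y − ∂A₂/∂z = x + 6
(∇×A)₂ = ∂A₁/∂z − ∂A₃/∂x = -3
(∇×A)₃ = ∂A₂/∂x − ∂A₁/∂y = -3*x - z - 1
∇×A = (x + 6, -3, -3*x - z - 1)
At (3, -2, 2): (9, -3, -12).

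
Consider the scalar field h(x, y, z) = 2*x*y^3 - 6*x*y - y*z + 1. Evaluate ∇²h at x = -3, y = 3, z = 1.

∂²h/∂x² = 0
∂²h/∂y² = 12*x*y
∂²h/∂z² = 0
∇²h = 12*x*y
At (-3, 3, 1): -108.

-108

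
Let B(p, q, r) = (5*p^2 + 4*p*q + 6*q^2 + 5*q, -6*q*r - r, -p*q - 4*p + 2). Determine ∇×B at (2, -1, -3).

(-7, 3, -1)

(∇×B)₁ = ∂B₃/∂q − ∂B₂/∂r = -p + 6*q + 1
(∇×B)₂ = ∂B₁/∂r − ∂B₃/∂p = q + 4
(∇×B)₃ = ∂B₂/∂p − ∂B₁/∂q = -4*p - 12*q - 5
∇×B = (-p + 6*q + 1, q + 4, -4*p - 12*q - 5)
At (2, -1, -3): (-7, 3, -1).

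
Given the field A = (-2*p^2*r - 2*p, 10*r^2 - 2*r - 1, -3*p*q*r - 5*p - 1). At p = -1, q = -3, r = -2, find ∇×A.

(∇×A)₁ = ∂A₃/∂q − ∂A₂/∂r = -3*p*r - 20*r + 2
(∇×A)₂ = ∂A₁/∂r − ∂A₃/∂p = -2*p^2 + 3*q*r + 5
(∇×A)₃ = ∂A₂/∂p − ∂A₁/∂q = 0
∇×A = (-3*p*r - 20*r + 2, -2*p^2 + 3*q*r + 5, 0)
At (-1, -3, -2): (36, 21, 0).

(36, 21, 0)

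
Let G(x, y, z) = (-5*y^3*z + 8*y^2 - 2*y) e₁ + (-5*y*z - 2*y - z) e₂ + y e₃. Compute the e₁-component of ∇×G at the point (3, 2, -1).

(∇×G)_1 = ∂G₃/∂y − ∂G₂/∂z
= 1 − (-5*y - 1)
= 5*y + 2
At (3, 2, -1): 12.

12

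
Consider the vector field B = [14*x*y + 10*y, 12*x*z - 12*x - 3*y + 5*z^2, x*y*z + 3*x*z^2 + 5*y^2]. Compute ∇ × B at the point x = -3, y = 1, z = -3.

(∇×B)₁ = ∂B₃/∂y − ∂B₂/∂z = x*z - 12*x + 10*y - 10*z
(∇×B)₂ = ∂B₁/∂z − ∂B₃/∂x = -y*z - 3*z^2
(∇×B)₃ = ∂B₂/∂x − ∂B₁/∂y = -14*x + 12*z - 22
∇×B = (x*z - 12*x + 10*y - 10*z, -y*z - 3*z^2, -14*x + 12*z - 22)
At (-3, 1, -3): (85, -24, -16).

(85, -24, -16)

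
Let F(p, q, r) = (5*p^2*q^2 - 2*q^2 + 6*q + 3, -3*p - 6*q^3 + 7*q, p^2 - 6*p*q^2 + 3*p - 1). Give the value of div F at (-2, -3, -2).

∂F₁/∂p = 10*p*q^2
∂F₂/∂q = -18*q^2 + 7
∂F₃/∂r = 0
∇·F = 10*p*q^2 - 18*q^2 + 7
At (-2, -3, -2): -335.

-335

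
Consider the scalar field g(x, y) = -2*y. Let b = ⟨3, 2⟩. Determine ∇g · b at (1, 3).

-4

∂g/∂x = 0
∂g/∂y = -2
∇g at (1, 3) = (0, -2)
∇g · b = (0)(3) + (-2)(2) = -4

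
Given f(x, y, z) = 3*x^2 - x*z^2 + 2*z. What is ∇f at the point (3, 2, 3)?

(9, 0, -16)

∂f/∂x = 6*x - z^2
∂f/∂y = 0
∂f/∂z = -2*x*z + 2
∇f = (6*x - z^2, 0, -2*x*z + 2)
At (3, 2, 3): (9, 0, -16).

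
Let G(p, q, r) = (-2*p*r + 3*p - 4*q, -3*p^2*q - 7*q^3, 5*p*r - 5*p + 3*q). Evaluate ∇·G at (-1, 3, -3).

-188

∂G₁/∂p = -2*r + 3
∂G₂/∂q = -3*p^2 - 21*q^2
∂G₃/∂r = 5*p
∇·G = -3*p^2 + 5*p - 21*q^2 - 2*r + 3
At (-1, 3, -3): -188.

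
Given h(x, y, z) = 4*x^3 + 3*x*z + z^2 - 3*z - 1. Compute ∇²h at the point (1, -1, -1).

∂²h/∂x² = 24*x
∂²h/∂y² = 0
∂²h/∂z² = 2
∇²h = 24*x + 2
At (1, -1, -1): 26.

26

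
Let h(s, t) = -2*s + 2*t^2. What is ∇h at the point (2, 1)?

(-2, 4)

∂h/∂s = -2
∂h/∂t = 4*t
∇h = (-2, 4*t)
At (2, 1): (-2, 4).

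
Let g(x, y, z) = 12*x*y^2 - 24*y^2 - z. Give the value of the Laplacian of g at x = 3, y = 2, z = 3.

24

∂²g/∂x² = 0
∂²g/∂y² = 24*(x - 2)
∂²g/∂z² = 0
∇²g = 24*x - 48
At (3, 2, 3): 24.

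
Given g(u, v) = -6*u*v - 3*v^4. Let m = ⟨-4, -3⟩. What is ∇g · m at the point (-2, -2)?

∂g/∂u = -6*v
∂g/∂v = -6*u - 12*v^3
∇g at (-2, -2) = (12, 108)
∇g · m = (12)(-4) + (108)(-3) = -372

-372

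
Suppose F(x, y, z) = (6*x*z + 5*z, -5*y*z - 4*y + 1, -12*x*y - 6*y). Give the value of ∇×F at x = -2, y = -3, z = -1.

(3, -43, 0)

(∇×F)₁ = ∂F₃/∂y − ∂F₂/∂z = -12*x + 5*y - 6
(∇×F)₂ = ∂F₁/∂z − ∂F₃/∂x = 6*x + 12*y + 5
(∇×F)₃ = ∂F₂/∂x − ∂F₁/∂y = 0
∇×F = (-12*x + 5*y - 6, 6*x + 12*y + 5, 0)
At (-2, -3, -1): (3, -43, 0).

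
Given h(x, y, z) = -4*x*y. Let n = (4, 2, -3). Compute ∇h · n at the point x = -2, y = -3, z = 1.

64

∂h/∂x = -4*y
∂h/∂y = -4*x
∂h/∂z = 0
∇h at (-2, -3, 1) = (12, 8, 0)
∇h · n = (12)(4) + (8)(2) + (0)(-3) = 64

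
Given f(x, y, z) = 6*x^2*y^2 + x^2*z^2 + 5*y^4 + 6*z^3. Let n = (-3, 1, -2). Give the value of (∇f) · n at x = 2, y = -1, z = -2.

-300

∂f/∂x = 12*x*y^2 + 2*x*z^2
∂f/∂y = 12*x^2*y + 20*y^3
∂f/∂z = 2*x^2*z + 18*z^2
∇f at (2, -1, -2) = (40, -68, 56)
∇f · n = (40)(-3) + (-68)(1) + (56)(-2) = -300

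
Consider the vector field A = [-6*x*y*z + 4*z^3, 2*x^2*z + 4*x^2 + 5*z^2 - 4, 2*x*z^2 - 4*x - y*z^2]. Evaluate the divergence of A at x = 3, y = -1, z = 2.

40

∂A₁/∂x = -6*y*z
∂A₂/∂y = 0
∂A₃/∂z = 4*x*z - 2*y*z
∇·A = 4*x*z - 8*y*z
At (3, -1, 2): 40.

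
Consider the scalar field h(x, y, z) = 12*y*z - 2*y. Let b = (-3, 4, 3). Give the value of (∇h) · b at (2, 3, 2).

196

∂h/∂x = 0
∂h/∂y = 12*z - 2
∂h/∂z = 12*y
∇h at (2, 3, 2) = (0, 22, 36)
∇h · b = (0)(-3) + (22)(4) + (36)(3) = 196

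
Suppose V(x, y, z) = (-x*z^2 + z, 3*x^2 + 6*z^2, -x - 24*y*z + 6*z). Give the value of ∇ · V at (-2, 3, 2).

-70

∂V₁/∂x = -z^2
∂V₂/∂y = 0
∂V₃/∂z = -24*y + 6
∇·V = -24*y - z^2 + 6
At (-2, 3, 2): -70.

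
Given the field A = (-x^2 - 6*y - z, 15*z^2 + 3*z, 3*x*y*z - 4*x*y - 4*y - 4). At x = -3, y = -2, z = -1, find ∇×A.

(44, -15, 6)

(∇×A)₁ = ∂A₃/∂y − ∂A₂/∂z = 3*x*z - 4*x - 30*z - 7
(∇×A)₂ = ∂A₁/∂z − ∂A₃/∂x = -3*y*z + 4*y - 1
(∇×A)₃ = ∂A₂/∂x − ∂A₁/∂y = 6
∇×A = (3*x*z - 4*x - 30*z - 7, -3*y*z + 4*y - 1, 6)
At (-3, -2, -1): (44, -15, 6).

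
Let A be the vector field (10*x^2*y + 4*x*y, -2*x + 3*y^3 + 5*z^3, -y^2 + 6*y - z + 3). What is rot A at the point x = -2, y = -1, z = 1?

(-7, 0, -34)

(∇×A)₁ = ∂A₃/∂y − ∂A₂/∂z = -2*y - 15*z^2 + 6
(∇×A)₂ = ∂A₁/∂z − ∂A₃/∂x = 0
(∇×A)₃ = ∂A₂/∂x − ∂A₁/∂y = -10*x^2 - 4*x - 2
∇×A = (-2*y - 15*z^2 + 6, 0, -10*x^2 - 4*x - 2)
At (-2, -1, 1): (-7, 0, -34).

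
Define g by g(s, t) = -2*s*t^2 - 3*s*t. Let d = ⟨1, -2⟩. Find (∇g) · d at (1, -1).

-1

∂g/∂s = -2*t^2 - 3*t
∂g/∂t = -4*s*t - 3*s
∇g at (1, -1) = (1, 1)
∇g · d = (1)(1) + (1)(-2) = -1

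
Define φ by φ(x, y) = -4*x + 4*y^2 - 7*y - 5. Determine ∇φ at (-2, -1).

(-4, -15)

∂φ/∂x = -4
∂φ/∂y = 8*y - 7
∇φ = (-4, 8*y - 7)
At (-2, -1): (-4, -15).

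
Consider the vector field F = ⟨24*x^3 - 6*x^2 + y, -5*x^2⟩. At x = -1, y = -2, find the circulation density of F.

∂F₂/∂x = -10*x
∂F₁/∂y = 1
Scalar curl = -10*x - 1
At (-1, -2): 9.

9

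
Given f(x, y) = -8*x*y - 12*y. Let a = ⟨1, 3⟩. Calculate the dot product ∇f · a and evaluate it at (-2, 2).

-4

∂f/∂x = -8*y
∂f/∂y = -8*x - 12
∇f at (-2, 2) = (-16, 4)
∇f · a = (-16)(1) + (4)(3) = -4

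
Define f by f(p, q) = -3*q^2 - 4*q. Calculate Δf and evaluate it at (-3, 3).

-6

∂²f/∂p² = 0
∂²f/∂q² = -6
∇²f = -6
At (-3, 3): -6.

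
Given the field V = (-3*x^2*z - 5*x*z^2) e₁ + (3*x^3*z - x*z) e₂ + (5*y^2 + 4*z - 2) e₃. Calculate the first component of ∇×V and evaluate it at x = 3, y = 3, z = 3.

(∇×V)_1 = ∂V₃/∂y − ∂V₂/∂z
= 10*y − (3*x^3 - x)
= -3*x^3 + x + 10*y
At (3, 3, 3): -48.

-48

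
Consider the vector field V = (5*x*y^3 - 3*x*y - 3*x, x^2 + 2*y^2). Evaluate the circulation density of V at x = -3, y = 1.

∂V₂/∂x = 2*x
∂V₁/∂y = 15*x*y^2 - 3*x
Scalar curl = -15*x*y^2 + 5*x
At (-3, 1): 30.

30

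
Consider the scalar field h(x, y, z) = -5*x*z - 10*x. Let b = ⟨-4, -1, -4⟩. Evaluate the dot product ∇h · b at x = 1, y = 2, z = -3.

∂h/∂x = -5*z - 10
∂h/∂y = 0
∂h/∂z = -5*x
∇h at (1, 2, -3) = (5, 0, -5)
∇h · b = (5)(-4) + (0)(-1) + (-5)(-4) = 0

0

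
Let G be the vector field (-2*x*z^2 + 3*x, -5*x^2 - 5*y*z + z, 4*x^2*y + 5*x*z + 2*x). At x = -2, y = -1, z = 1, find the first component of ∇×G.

10

(∇×G)_1 = ∂G₃/∂y − ∂G₂/∂z
= 4*x^2 − (-5*y + 1)
= 4*x^2 + 5*y - 1
At (-2, -1, 1): 10.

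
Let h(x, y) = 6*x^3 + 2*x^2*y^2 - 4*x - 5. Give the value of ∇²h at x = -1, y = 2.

-16

∂²h/∂x² = 4*(9*x + y^2)
∂²h/∂y² = 4*x^2
∇²h = 4*x^2 + 36*x + 4*y^2
At (-1, 2): -16.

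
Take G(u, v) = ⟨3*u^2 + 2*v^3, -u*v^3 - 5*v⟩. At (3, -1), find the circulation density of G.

∂G₂/∂u = -v^3
∂G₁/∂v = 6*v^2
Scalar curl = -v^3 - 6*v^2
At (3, -1): -5.

-5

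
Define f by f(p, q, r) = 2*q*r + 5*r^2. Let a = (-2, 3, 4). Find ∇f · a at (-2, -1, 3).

130

∂f/∂p = 0
∂f/∂q = 2*r
∂f/∂r = 2*q + 10*r
∇f at (-2, -1, 3) = (0, 6, 28)
∇f · a = (0)(-2) + (6)(3) + (28)(4) = 130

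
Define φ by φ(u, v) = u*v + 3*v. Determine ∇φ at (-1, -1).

∂φ/∂u = v
∂φ/∂v = u + 3
∇φ = (v, u + 3)
At (-1, -1): (-1, 2).

(-1, 2)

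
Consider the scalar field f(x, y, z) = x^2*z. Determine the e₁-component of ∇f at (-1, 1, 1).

-2

(∇f)_1 = ∂f/∂x = 2*x*z
At (-1, 1, 1): -2.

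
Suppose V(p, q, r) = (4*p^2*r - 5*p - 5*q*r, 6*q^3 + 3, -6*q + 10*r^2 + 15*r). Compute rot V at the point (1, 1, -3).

(∇×V)₁ = ∂V₃/∂q − ∂V₂/∂r = -6
(∇×V)₂ = ∂V₁/∂r − ∂V₃/∂p = 4*p^2 - 5*q
(∇×V)₃ = ∂V₂/∂p − ∂V₁/∂q = 5*r
∇×V = (-6, 4*p^2 - 5*q, 5*r)
At (1, 1, -3): (-6, -1, -15).

(-6, -1, -15)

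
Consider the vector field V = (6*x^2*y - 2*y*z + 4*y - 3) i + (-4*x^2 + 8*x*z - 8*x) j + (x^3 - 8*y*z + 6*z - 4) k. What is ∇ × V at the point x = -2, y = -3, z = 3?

(-8, -6, 10)

(∇×V)₁ = ∂V₃/∂y − ∂V₂/∂z = -8*x - 8*z
(∇×V)₂ = ∂V₁/∂z − ∂V₃/∂x = -3*x^2 - 2*y
(∇×V)₃ = ∂V₂/∂x − ∂V₁/∂y = -6*x^2 - 8*x + 10*z - 12
∇×V = (-8*x - 8*z, -3*x^2 - 2*y, -6*x^2 - 8*x + 10*z - 12)
At (-2, -3, 3): (-8, -6, 10).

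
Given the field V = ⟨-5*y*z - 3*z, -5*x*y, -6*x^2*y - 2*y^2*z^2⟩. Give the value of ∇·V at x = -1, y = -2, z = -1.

∂V₁/∂x = 0
∂V₂/∂y = -5*x
∂V₃/∂z = -4*y^2*z
∇·V = -5*x - 4*y^2*z
At (-1, -2, -1): 21.

21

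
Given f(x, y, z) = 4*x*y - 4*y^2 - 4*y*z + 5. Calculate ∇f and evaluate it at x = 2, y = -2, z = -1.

(-8, 28, 8)

∂f/∂x = 4*y
∂f/∂y = 4*x - 8*y - 4*z
∂f/∂z = -4*y
∇f = (4*y, 4*x - 8*y - 4*z, -4*y)
At (2, -2, -1): (-8, 28, 8).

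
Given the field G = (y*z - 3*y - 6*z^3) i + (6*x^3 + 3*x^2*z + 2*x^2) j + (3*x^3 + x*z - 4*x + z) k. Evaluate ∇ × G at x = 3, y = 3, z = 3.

(∇×G)₁ = ∂G₃/∂y − ∂G₂/∂z = -3*x^2
(∇×G)₂ = ∂G₁/∂z − ∂G₃/∂x = -9*x^2 + y - 18*z^2 - z + 4
(∇×G)₃ = ∂G₂/∂x − ∂G₁/∂y = 18*x^2 + 6*x*z + 4*x - z + 3
∇×G = (-3*x^2, -9*x^2 + y - 18*z^2 - z + 4, 18*x^2 + 6*x*z + 4*x - z + 3)
At (3, 3, 3): (-27, -239, 228).

(-27, -239, 228)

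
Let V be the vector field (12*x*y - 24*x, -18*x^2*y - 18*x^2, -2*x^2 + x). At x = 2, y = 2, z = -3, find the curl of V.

(0, 7, -240)

(∇×V)₁ = ∂V₃/∂y − ∂V₂/∂z = 0
(∇×V)₂ = ∂V₁/∂z − ∂V₃/∂x = 4*x - 1
(∇×V)₃ = ∂V₂/∂x − ∂V₁/∂y = -36*x*y - 48*x
∇×V = (0, 4*x - 1, -36*x*y - 48*x)
At (2, 2, -3): (0, 7, -240).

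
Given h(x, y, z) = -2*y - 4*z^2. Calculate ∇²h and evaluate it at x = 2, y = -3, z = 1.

∂²h/∂x² = 0
∂²h/∂y² = 0
∂²h/∂z² = -8
∇²h = -8
At (2, -3, 1): -8.

-8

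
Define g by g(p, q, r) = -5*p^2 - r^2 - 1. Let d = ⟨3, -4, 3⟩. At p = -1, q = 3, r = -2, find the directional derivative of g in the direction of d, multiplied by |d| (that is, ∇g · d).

∂g/∂p = -10*p
∂g/∂q = 0
∂g/∂r = -2*r
∇g at (-1, 3, -2) = (10, 0, 4)
∇g · d = (10)(3) + (0)(-4) + (4)(3) = 42

42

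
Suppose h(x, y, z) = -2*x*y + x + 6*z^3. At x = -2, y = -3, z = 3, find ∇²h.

108

∂²h/∂x² = 0
∂²h/∂y² = 0
∂²h/∂z² = 36*z
∇²h = 36*z
At (-2, -3, 3): 108.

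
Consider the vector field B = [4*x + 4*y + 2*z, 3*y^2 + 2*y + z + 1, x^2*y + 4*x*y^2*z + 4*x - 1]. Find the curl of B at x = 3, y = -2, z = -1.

(56, 26, -4)

(∇×B)₁ = ∂B₃/∂y − ∂B₂/∂z = x^2 + 8*x*y*z - 1
(∇×B)₂ = ∂B₁/∂z − ∂B₃/∂x = -2*x*y - 4*y^2*z - 2
(∇×B)₃ = ∂B₂/∂x − ∂B₁/∂y = -4
∇×B = (x^2 + 8*x*y*z - 1, -2*x*y - 4*y^2*z - 2, -4)
At (3, -2, -1): (56, 26, -4).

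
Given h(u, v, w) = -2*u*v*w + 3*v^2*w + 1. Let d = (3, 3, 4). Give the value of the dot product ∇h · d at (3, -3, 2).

72

∂h/∂u = -2*v*w
∂h/∂v = -2*u*w + 6*v*w
∂h/∂w = -2*u*v + 3*v^2
∇h at (3, -3, 2) = (12, -48, 45)
∇h · d = (12)(3) + (-48)(3) + (45)(4) = 72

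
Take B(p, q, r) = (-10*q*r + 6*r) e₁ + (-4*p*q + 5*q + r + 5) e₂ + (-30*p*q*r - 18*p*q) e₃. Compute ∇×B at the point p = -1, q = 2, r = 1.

(47, 82, 2)

(∇×B)₁ = ∂B₃/∂q − ∂B₂/∂r = -30*p*r - 18*p - 1
(∇×B)₂ = ∂B₁/∂r − ∂B₃/∂p = 30*q*r + 8*q + 6
(∇×B)₃ = ∂B₂/∂p − ∂B₁/∂q = -4*q + 10*r
∇×B = (-30*p*r - 18*p - 1, 30*q*r + 8*q + 6, -4*q + 10*r)
At (-1, 2, 1): (47, 82, 2).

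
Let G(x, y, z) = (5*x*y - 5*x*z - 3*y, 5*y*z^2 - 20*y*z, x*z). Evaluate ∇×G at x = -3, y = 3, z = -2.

(∇×G)₁ = ∂G₃/∂y − ∂G₂/∂z = -10*y*z + 20*y
(∇×G)₂ = ∂G₁/∂z − ∂G₃/∂x = -5*x - z
(∇×G)₃ = ∂G₂/∂x − ∂G₁/∂y = -5*x + 3
∇×G = (-10*y*z + 20*y, -5*x - z, -5*x + 3)
At (-3, 3, -2): (120, 17, 18).

(120, 17, 18)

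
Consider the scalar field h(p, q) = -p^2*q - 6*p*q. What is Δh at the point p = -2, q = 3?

∂²h/∂p² = -2*q
∂²h/∂q² = 0
∇²h = -2*q
At (-2, 3): -6.

-6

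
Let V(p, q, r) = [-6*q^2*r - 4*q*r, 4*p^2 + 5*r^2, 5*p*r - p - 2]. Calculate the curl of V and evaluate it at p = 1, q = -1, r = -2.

(∇×V)₁ = ∂V₃/∂q − ∂V₂/∂r = -10*r
(∇×V)₂ = ∂V₁/∂r − ∂V₃/∂p = -6*q^2 - 4*q - 5*r + 1
(∇×V)₃ = ∂V₂/∂p − ∂V₁/∂q = 8*p + 12*q*r + 4*r
∇×V = (-10*r, -6*q^2 - 4*q - 5*r + 1, 8*p + 12*q*r + 4*r)
At (1, -1, -2): (20, 9, 24).

(20, 9, 24)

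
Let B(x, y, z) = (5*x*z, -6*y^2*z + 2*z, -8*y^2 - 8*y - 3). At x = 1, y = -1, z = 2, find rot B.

(∇×B)₁ = ∂B₃/∂y − ∂B₂/∂z = 6*y^2 - 16*y - 10
(∇×B)₂ = ∂B₁/∂z − ∂B₃/∂x = 5*x
(∇×B)₃ = ∂B₂/∂x − ∂B₁/∂y = 0
∇×B = (6*y^2 - 16*y - 10, 5*x, 0)
At (1, -1, 2): (12, 5, 0).

(12, 5, 0)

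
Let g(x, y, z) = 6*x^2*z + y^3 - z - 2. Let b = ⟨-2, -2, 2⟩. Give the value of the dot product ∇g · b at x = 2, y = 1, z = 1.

-8

∂g/∂x = 12*x*z
∂g/∂y = 3*y^2
∂g/∂z = 6*x^2 - 1
∇g at (2, 1, 1) = (24, 3, 23)
∇g · b = (24)(-2) + (3)(-2) + (23)(2) = -8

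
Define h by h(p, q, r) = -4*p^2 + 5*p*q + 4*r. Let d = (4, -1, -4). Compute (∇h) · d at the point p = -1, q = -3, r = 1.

∂h/∂p = -8*p + 5*q
∂h/∂q = 5*p
∂h/∂r = 4
∇h at (-1, -3, 1) = (-7, -5, 4)
∇h · d = (-7)(4) + (-5)(-1) + (4)(-4) = -39

-39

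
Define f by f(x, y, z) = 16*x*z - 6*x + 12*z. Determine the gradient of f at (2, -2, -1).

(-22, 0, 44)

∂f/∂x = 16*z - 6
∂f/∂y = 0
∂f/∂z = 16*x + 12
∇f = (16*z - 6, 0, 16*x + 12)
At (2, -2, -1): (-22, 0, 44).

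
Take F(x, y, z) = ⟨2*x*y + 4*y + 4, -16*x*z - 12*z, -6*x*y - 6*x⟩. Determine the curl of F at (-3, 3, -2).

(-18, 24, 34)

(∇×F)₁ = ∂F₃/∂y − ∂F₂/∂z = 10*x + 12
(∇×F)₂ = ∂F₁/∂z − ∂F₃/∂x = 6*y + 6
(∇×F)₃ = ∂F₂/∂x − ∂F₁/∂y = -2*x - 16*z - 4
∇×F = (10*x + 12, 6*y + 6, -2*x - 16*z - 4)
At (-3, 3, -2): (-18, 24, 34).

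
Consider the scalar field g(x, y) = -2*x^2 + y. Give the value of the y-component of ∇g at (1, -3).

1

(∇g)_2 = ∂g/∂y = 1
At (1, -3): 1.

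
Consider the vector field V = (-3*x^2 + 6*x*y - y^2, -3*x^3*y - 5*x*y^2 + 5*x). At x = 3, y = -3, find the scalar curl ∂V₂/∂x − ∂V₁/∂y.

∂V₂/∂x = -9*x^2*y - 5*y^2 + 5
∂V₁/∂y = 6*x - 2*y
Scalar curl = -9*x^2*y - 6*x - 5*y^2 + 2*y + 5
At (3, -3): 179.

179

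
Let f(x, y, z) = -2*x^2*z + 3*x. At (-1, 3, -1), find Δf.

4

∂²f/∂x² = -4*z
∂²f/∂y² = 0
∂²f/∂z² = 0
∇²f = -4*z
At (-1, 3, -1): 4.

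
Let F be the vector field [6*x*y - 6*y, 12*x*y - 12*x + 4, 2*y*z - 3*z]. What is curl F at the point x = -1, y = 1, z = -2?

(-4, 0, 12)

(∇×F)₁ = ∂F₃/∂y − ∂F₂/∂z = 2*z
(∇×F)₂ = ∂F₁/∂z − ∂F₃/∂x = 0
(∇×F)₃ = ∂F₂/∂x − ∂F₁/∂y = -6*x + 12*y - 6
∇×F = (2*z, 0, -6*x + 12*y - 6)
At (-1, 1, -2): (-4, 0, 12).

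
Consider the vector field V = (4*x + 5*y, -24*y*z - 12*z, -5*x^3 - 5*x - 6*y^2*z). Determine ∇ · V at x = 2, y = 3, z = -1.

∂V₁/∂x = 4
∂V₂/∂y = -24*z
∂V₃/∂z = -6*y^2
∇·V = -6*y^2 - 24*z + 4
At (2, 3, -1): -26.

-26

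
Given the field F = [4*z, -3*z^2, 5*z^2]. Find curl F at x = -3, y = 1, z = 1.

(∇×F)₁ = ∂F₃/∂y − ∂F₂/∂z = 6*z
(∇×F)₂ = ∂F₁/∂z − ∂F₃/∂x = 4
(∇×F)₃ = ∂F₂/∂x − ∂F₁/∂y = 0
∇×F = (6*z, 4, 0)
At (-3, 1, 1): (6, 4, 0).

(6, 4, 0)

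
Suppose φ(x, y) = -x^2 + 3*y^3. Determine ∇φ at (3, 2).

(-6, 36)

∂φ/∂x = -2*x
∂φ/∂y = 9*y^2
∇φ = (-2*x, 9*y^2)
At (3, 2): (-6, 36).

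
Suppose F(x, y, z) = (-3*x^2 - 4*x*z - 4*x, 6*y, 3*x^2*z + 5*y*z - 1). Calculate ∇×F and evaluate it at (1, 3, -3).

(∇×F)₁ = ∂F₃/∂y − ∂F₂/∂z = 5*z
(∇×F)₂ = ∂F₁/∂z − ∂F₃/∂x = -6*x*z - 4*x
(∇×F)₃ = ∂F₂/∂x − ∂F₁/∂y = 0
∇×F = (5*z, -6*x*z - 4*x, 0)
At (1, 3, -3): (-15, 14, 0).

(-15, 14, 0)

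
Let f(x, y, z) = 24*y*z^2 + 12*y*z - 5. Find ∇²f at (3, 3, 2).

∂²f/∂x² = 0
∂²f/∂y² = 0
∂²f/∂z² = 48*y
∇²f = 48*y
At (3, 3, 2): 144.

144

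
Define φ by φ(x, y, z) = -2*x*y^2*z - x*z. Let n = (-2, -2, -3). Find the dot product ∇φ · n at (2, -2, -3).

∂φ/∂x = -2*y^2*z - z
∂φ/∂y = -4*x*y*z
∂φ/∂z = -2*x*y^2 - x
∇φ at (2, -2, -3) = (27, -48, -18)
∇φ · n = (27)(-2) + (-48)(-2) + (-18)(-3) = 96

96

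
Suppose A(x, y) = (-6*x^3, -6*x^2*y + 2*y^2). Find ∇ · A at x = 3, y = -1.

-220

∂A₁/∂x = -18*x^2
∂A₂/∂y = -6*x^2 + 4*y
∇·A = -24*x^2 + 4*y
At (3, -1): -220.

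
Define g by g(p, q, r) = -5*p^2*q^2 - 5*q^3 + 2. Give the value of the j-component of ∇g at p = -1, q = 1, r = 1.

-25

(∇g)_2 = ∂g/∂q = -10*p^2*q - 15*q^2
At (-1, 1, 1): -25.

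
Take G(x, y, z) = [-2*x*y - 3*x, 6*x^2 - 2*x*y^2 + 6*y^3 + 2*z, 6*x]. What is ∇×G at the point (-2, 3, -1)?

(-2, -6, -46)

(∇×G)₁ = ∂G₃/∂y − ∂G₂/∂z = -2
(∇×G)₂ = ∂G₁/∂z − ∂G₃/∂x = -6
(∇×G)₃ = ∂G₂/∂x − ∂G₁/∂y = 14*x - 2*y^2
∇×G = (-2, -6, 14*x - 2*y^2)
At (-2, 3, -1): (-2, -6, -46).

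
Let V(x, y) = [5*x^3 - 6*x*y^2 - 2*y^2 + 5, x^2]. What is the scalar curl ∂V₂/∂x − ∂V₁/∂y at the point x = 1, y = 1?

18

∂V₂/∂x = 2*x
∂V₁/∂y = -12*x*y - 4*y
Scalar curl = 12*x*y + 2*x + 4*y
At (1, 1): 18.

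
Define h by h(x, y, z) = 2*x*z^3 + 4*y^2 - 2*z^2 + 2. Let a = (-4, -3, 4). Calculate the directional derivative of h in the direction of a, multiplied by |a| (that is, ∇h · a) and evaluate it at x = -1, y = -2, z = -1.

∂h/∂x = 2*z^3
∂h/∂y = 8*y
∂h/∂z = 6*x*z^2 - 4*z
∇h at (-1, -2, -1) = (-2, -16, -2)
∇h · a = (-2)(-4) + (-16)(-3) + (-2)(4) = 48

48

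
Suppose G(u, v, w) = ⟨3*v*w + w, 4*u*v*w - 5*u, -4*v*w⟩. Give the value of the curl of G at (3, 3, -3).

(∇×G)₁ = ∂G₃/∂v − ∂G₂/∂w = -4*u*v - 4*w
(∇×G)₂ = ∂G₁/∂w − ∂G₃/∂u = 3*v + 1
(∇×G)₃ = ∂G₂/∂u − ∂G₁/∂v = 4*v*w - 3*w - 5
∇×G = (-4*u*v - 4*w, 3*v + 1, 4*v*w - 3*w - 5)
At (3, 3, -3): (-24, 10, -32).

(-24, 10, -32)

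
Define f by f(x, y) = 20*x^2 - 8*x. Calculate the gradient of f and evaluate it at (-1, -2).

(-48, 0)

∂f/∂x = 40*x - 8
∂f/∂y = 0
∇f = (40*x - 8, 0)
At (-1, -2): (-48, 0).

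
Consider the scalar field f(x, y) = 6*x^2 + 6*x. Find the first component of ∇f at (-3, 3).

-30

(∇f)_1 = ∂f/∂x = 12*x + 6
At (-3, 3): -30.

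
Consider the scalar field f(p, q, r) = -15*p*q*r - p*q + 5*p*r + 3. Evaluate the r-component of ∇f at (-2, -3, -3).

-100

(∇f)_3 = ∂f/∂r = -15*p*q + 5*p
At (-2, -3, -3): -100.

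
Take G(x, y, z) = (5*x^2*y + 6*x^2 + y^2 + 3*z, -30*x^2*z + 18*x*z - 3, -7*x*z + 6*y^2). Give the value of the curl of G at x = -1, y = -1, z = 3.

(∇×G)₁ = ∂G₃/∂y − ∂G₂/∂z = 30*x^2 - 18*x + 12*y
(∇×G)₂ = ∂G₁/∂z − ∂G₃/∂x = 7*z + 3
(∇×G)₃ = ∂G₂/∂x − ∂G₁/∂y = -5*x^2 - 60*x*z - 2*y + 18*z
∇×G = (30*x^2 - 18*x + 12*y, 7*z + 3, -5*x^2 - 60*x*z - 2*y + 18*z)
At (-1, -1, 3): (36, 24, 231).

(36, 24, 231)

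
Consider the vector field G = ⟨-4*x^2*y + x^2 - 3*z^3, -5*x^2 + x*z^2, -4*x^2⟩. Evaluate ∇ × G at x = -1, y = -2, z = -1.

(∇×G)₁ = ∂G₃/∂y − ∂G₂/∂z = -2*x*z
(∇×G)₂ = ∂G₁/∂z − ∂G₃/∂x = 8*x - 9*z^2
(∇×G)₃ = ∂G₂/∂x − ∂G₁/∂y = 4*x^2 - 10*x + z^2
∇×G = (-2*x*z, 8*x - 9*z^2, 4*x^2 - 10*x + z^2)
At (-1, -2, -1): (-2, -17, 15).

(-2, -17, 15)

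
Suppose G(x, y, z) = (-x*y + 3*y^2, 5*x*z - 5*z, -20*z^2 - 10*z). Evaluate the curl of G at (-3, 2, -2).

(20, 0, -25)

(∇×G)₁ = ∂G₃/∂y − ∂G₂/∂z = -5*x + 5
(∇×G)₂ = ∂G₁/∂z − ∂G₃/∂x = 0
(∇×G)₃ = ∂G₂/∂x − ∂G₁/∂y = x - 6*y + 5*z
∇×G = (-5*x + 5, 0, x - 6*y + 5*z)
At (-3, 2, -2): (20, 0, -25).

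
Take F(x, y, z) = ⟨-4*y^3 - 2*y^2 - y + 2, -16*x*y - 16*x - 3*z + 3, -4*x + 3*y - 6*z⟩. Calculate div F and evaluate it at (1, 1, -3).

∂F₁/∂x = 0
∂F₂/∂y = -16*x
∂F₃/∂z = -6
∇·F = -16*x - 6
At (1, 1, -3): -22.

-22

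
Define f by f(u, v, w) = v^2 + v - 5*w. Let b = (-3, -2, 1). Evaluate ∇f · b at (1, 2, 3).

-15

∂f/∂u = 0
∂f/∂v = 2*v + 1
∂f/∂w = -5
∇f at (1, 2, 3) = (0, 5, -5)
∇f · b = (0)(-3) + (5)(-2) + (-5)(1) = -15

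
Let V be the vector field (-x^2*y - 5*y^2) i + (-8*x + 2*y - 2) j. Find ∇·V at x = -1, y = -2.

-2

∂V₁/∂x = -2*x*y
∂V₂/∂y = 2
∇·V = -2*x*y + 2
At (-1, -2): -2.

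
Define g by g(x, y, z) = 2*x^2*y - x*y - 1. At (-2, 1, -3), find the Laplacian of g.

4

∂²g/∂x² = 4*y
∂²g/∂y² = 0
∂²g/∂z² = 0
∇²g = 4*y
At (-2, 1, -3): 4.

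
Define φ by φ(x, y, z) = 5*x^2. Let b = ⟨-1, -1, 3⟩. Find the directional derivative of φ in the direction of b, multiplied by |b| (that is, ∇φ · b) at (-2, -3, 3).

20

∂φ/∂x = 10*x
∂φ/∂y = 0
∂φ/∂z = 0
∇φ at (-2, -3, 3) = (-20, 0, 0)
∇φ · b = (-20)(-1) + (0)(-1) + (0)(3) = 20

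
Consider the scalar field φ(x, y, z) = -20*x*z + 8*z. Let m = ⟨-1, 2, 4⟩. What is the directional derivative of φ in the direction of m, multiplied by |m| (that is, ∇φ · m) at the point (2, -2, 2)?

-88

∂φ/∂x = -20*z
∂φ/∂y = 0
∂φ/∂z = -20*x + 8
∇φ at (2, -2, 2) = (-40, 0, -32)
∇φ · m = (-40)(-1) + (0)(2) + (-32)(4) = -88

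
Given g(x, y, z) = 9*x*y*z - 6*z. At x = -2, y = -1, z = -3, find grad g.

(27, 54, 12)

∂g/∂x = 9*y*z
∂g/∂y = 9*x*z
∂g/∂z = 9*x*y - 6
∇g = (9*y*z, 9*x*z, 9*x*y - 6)
At (-2, -1, -3): (27, 54, 12).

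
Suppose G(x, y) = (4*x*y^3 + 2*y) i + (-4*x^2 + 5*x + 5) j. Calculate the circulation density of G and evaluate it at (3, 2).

-165

∂G₂/∂x = -8*x + 5
∂G₁/∂y = 12*x*y^2 + 2
Scalar curl = -12*x*y^2 - 8*x + 3
At (3, 2): -165.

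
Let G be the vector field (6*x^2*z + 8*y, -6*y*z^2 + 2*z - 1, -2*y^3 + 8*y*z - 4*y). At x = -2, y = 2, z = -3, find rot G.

(∇×G)₁ = ∂G₃/∂y − ∂G₂/∂z = -6*y^2 + 12*y*z + 8*z - 6
(∇×G)₂ = ∂G₁/∂z − ∂G₃/∂x = 6*x^2
(∇×G)₃ = ∂G₂/∂x − ∂G₁/∂y = -8
∇×G = (-6*y^2 + 12*y*z + 8*z - 6, 6*x^2, -8)
At (-2, 2, -3): (-126, 24, -8).

(-126, 24, -8)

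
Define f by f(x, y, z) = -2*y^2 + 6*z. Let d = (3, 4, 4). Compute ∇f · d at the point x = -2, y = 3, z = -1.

∂f/∂x = 0
∂f/∂y = -4*y
∂f/∂z = 6
∇f at (-2, 3, -1) = (0, -12, 6)
∇f · d = (0)(3) + (-12)(4) + (6)(4) = -24

-24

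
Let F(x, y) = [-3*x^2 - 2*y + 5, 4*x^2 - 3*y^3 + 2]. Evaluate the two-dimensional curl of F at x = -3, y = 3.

-22

∂F₂/∂x = 8*x
∂F₁/∂y = -2
Scalar curl = 8*x + 2
At (-3, 3): -22.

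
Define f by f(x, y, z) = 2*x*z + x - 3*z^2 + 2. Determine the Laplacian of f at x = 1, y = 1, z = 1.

-6

∂²f/∂x² = 0
∂²f/∂y² = 0
∂²f/∂z² = -6
∇²f = -6
At (1, 1, 1): -6.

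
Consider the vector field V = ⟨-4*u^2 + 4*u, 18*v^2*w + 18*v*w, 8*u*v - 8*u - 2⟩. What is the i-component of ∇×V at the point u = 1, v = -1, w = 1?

8

(∇×V)_1 = ∂V₃/∂v − ∂V₂/∂w
= 8*u − (18*v^2 + 18*v)
= 8*u - 18*v^2 - 18*v
At (1, -1, 1): 8.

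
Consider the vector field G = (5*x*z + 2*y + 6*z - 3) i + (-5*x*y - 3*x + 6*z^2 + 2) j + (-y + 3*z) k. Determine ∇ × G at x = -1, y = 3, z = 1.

(∇×G)₁ = ∂G₃/∂y − ∂G₂/∂z = -12*z - 1
(∇×G)₂ = ∂G₁/∂z − ∂G₃/∂x = 5*x + 6
(∇×G)₃ = ∂G₂/∂x − ∂G₁/∂y = -5*y - 5
∇×G = (-12*z - 1, 5*x + 6, -5*y - 5)
At (-1, 3, 1): (-13, 1, -20).

(-13, 1, -20)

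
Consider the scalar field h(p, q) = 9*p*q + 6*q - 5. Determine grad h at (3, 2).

(18, 33)

∂h/∂p = 9*q
∂h/∂q = 9*p + 6
∇h = (9*q, 9*p + 6)
At (3, 2): (18, 33).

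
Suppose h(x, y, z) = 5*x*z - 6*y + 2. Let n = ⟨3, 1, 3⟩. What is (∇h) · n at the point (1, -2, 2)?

∂h/∂x = 5*z
∂h/∂y = -6
∂h/∂z = 5*x
∇h at (1, -2, 2) = (10, -6, 5)
∇h · n = (10)(3) + (-6)(1) + (5)(3) = 39

39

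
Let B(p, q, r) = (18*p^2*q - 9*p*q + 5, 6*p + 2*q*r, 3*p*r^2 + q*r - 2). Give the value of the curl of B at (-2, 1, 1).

(-1, -3, -84)

(∇×B)₁ = ∂B₃/∂q − ∂B₂/∂r = -2*q + r
(∇×B)₂ = ∂B₁/∂r − ∂B₃/∂p = -3*r^2
(∇×B)₃ = ∂B₂/∂p − ∂B₁/∂q = -18*p^2 + 9*p + 6
∇×B = (-2*q + r, -3*r^2, -18*p^2 + 9*p + 6)
At (-2, 1, 1): (-1, -3, -84).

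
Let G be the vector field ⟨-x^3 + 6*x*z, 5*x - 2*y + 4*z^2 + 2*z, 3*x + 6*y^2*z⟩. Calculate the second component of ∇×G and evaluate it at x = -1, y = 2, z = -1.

(∇×G)_2 = ∂G₁/∂z − ∂G₃/∂x
= 6*x − (3)
= 6*x - 3
At (-1, 2, -1): -9.

-9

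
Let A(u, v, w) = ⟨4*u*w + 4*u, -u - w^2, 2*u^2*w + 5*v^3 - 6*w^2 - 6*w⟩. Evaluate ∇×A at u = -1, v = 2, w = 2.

(∇×A)₁ = ∂A₃/∂v − ∂A₂/∂w = 15*v^2 + 2*w
(∇×A)₂ = ∂A₁/∂w − ∂A₃/∂u = -4*u*w + 4*u
(∇×A)₃ = ∂A₂/∂u − ∂A₁/∂v = -1
∇×A = (15*v^2 + 2*w, -4*u*w + 4*u, -1)
At (-1, 2, 2): (64, 4, -1).

(64, 4, -1)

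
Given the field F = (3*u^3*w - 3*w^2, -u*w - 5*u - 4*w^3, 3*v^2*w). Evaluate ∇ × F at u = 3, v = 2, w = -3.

(∇×F)₁ = ∂F₃/∂v − ∂F₂/∂w = u + 6*v*w + 12*w^2
(∇×F)₂ = ∂F₁/∂w − ∂F₃/∂u = 3*u^3 - 6*w
(∇×F)₃ = ∂F₂/∂u − ∂F₁/∂v = -w - 5
∇×F = (u + 6*v*w + 12*w^2, 3*u^3 - 6*w, -w - 5)
At (3, 2, -3): (75, 99, -2).

(75, 99, -2)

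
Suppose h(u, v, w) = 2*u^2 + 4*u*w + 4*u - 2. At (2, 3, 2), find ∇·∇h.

4

∂²h/∂u² = 4
∂²h/∂v² = 0
∂²h/∂w² = 0
∇²h = 4
At (2, 3, 2): 4.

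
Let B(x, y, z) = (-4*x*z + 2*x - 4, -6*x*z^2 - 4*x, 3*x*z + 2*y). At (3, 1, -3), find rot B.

(-106, -3, -58)

(∇×B)₁ = ∂B₃/∂y − ∂B₂/∂z = 12*x*z + 2
(∇×B)₂ = ∂B₁/∂z − ∂B₃/∂x = -4*x - 3*z
(∇×B)₃ = ∂B₂/∂x − ∂B₁/∂y = -6*z^2 - 4
∇×B = (12*x*z + 2, -4*x - 3*z, -6*z^2 - 4)
At (3, 1, -3): (-106, -3, -58).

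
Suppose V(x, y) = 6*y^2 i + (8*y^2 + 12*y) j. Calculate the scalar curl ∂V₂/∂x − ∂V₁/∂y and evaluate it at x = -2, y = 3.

∂V₂/∂x = 0
∂V₁/∂y = 12*y
Scalar curl = -12*y
At (-2, 3): -36.

-36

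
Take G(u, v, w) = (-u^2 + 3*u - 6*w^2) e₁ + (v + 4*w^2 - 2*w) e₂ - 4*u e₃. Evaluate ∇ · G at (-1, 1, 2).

∂G₁/∂u = -2*u + 3
∂G₂/∂v = 1
∂G₃/∂w = 0
∇·G = -2*u + 4
At (-1, 1, 2): 6.

6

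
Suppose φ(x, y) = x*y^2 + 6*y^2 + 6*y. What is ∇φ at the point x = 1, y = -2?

(4, -22)

∂φ/∂x = y^2
∂φ/∂y = 2*x*y + 12*y + 6
∇φ = (y^2, 2*x*y + 12*y + 6)
At (1, -2): (4, -22).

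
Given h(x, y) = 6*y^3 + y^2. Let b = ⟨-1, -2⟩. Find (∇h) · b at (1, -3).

-312

∂h/∂x = 0
∂h/∂y = 18*y^2 + 2*y
∇h at (1, -3) = (0, 156)
∇h · b = (0)(-1) + (156)(-2) = -312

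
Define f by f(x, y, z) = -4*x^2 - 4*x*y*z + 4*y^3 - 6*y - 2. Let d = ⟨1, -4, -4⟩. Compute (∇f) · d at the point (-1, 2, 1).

-216

∂f/∂x = -8*x - 4*y*z
∂f/∂y = -4*x*z + 12*y^2 - 6
∂f/∂z = -4*x*y
∇f at (-1, 2, 1) = (0, 46, 8)
∇f · d = (0)(1) + (46)(-4) + (8)(-4) = -216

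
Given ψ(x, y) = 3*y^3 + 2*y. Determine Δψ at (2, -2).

∂²ψ/∂x² = 0
∂²ψ/∂y² = 18*y
∇²ψ = 18*y
At (2, -2): -36.

-36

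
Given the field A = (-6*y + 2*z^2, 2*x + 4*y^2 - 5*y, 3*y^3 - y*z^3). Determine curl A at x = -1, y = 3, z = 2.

(73, 8, 8)

(∇×A)₁ = ∂A₃/∂y − ∂A₂/∂z = 9*y^2 - z^3
(∇×A)₂ = ∂A₁/∂z − ∂A₃/∂x = 4*z
(∇×A)₃ = ∂A₂/∂x − ∂A₁/∂y = 8
∇×A = (9*y^2 - z^3, 4*z, 8)
At (-1, 3, 2): (73, 8, 8).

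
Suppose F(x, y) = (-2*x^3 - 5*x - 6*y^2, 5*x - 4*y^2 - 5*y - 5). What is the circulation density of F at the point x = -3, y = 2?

∂F₂/∂x = 5
∂F₁/∂y = -12*y
Scalar curl = 12*y + 5
At (-3, 2): 29.

29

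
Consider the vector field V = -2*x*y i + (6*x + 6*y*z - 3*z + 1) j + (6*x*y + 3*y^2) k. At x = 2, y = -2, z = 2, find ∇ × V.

(∇×V)₁ = ∂V₃/∂y − ∂V₂/∂z = 6*x + 3
(∇×V)₂ = ∂V₁/∂z − ∂V₃/∂x = -6*y
(∇×V)₃ = ∂V₂/∂x − ∂V₁/∂y = 2*x + 6
∇×V = (6*x + 3, -6*y, 2*x + 6)
At (2, -2, 2): (15, 12, 10).

(15, 12, 10)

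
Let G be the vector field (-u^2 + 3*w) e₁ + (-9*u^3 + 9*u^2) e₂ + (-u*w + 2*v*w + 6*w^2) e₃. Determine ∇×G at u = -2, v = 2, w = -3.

(∇×G)₁ = ∂G₃/∂v − ∂G₂/∂w = 2*w
(∇×G)₂ = ∂G₁/∂w − ∂G₃/∂u = w + 3
(∇×G)₃ = ∂G₂/∂u − ∂G₁/∂v = -27*u^2 + 18*u
∇×G = (2*w, w + 3, -27*u^2 + 18*u)
At (-2, 2, -3): (-6, 0, -144).

(-6, 0, -144)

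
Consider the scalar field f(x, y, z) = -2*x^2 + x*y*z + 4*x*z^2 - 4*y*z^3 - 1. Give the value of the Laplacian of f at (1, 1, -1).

∂²f/∂x² = -4
∂²f/∂y² = 0
∂²f/∂z² = 8*(x - 3*y*z)
∇²f = 8*x - 24*y*z - 4
At (1, 1, -1): 28.

28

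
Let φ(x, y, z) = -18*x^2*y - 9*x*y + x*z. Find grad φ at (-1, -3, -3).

∂φ/∂x = -36*x*y - 9*y + z
∂φ/∂y = -18*x^2 - 9*x
∂φ/∂z = x
∇φ = (-36*x*y - 9*y + z, -18*x^2 - 9*x, x)
At (-1, -3, -3): (-84, -9, -1).

(-84, -9, -1)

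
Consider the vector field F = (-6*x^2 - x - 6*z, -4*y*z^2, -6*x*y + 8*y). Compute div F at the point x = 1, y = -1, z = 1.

-17

∂F₁/∂x = -12*x - 1
∂F₂/∂y = -4*z^2
∂F₃/∂z = 0
∇·F = -12*x - 4*z^2 - 1
At (1, -1, 1): -17.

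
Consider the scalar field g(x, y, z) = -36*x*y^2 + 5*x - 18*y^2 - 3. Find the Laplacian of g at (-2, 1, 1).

108

∂²g/∂x² = 0
∂²g/∂y² = -36*(2*x + 1)
∂²g/∂z² = 0
∇²g = -72*x - 36
At (-2, 1, 1): 108.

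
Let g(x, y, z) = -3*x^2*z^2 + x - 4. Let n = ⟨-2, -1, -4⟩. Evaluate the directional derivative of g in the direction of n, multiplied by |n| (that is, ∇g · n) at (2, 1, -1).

-74

∂g/∂x = -6*x*z^2 + 1
∂g/∂y = 0
∂g/∂z = -6*x^2*z
∇g at (2, 1, -1) = (-11, 0, 24)
∇g · n = (-11)(-2) + (0)(-1) + (24)(-4) = -74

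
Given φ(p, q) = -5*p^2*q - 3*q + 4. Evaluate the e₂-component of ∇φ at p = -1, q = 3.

(∇φ)_2 = ∂φ/∂q = -5*p^2 - 3
At (-1, 3): -8.

-8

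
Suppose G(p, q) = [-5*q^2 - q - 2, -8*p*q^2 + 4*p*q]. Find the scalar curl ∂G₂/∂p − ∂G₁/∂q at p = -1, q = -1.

∂G₂/∂p = -8*q^2 + 4*q
∂G₁/∂q = -10*q - 1
Scalar curl = -8*q^2 + 14*q + 1
At (-1, -1): -21.

-21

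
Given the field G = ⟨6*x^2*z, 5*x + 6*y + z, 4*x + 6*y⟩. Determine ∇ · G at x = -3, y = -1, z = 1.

∂G₁/∂x = 12*x*z
∂G₂/∂y = 6
∂G₃/∂z = 0
∇·G = 12*x*z + 6
At (-3, -1, 1): -30.

-30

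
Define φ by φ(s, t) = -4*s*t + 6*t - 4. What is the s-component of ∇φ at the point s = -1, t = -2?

(∇φ)_1 = ∂φ/∂s = -4*t
At (-1, -2): 8.

8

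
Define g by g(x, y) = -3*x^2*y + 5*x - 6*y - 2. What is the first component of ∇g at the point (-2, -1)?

-7

(∇g)_1 = ∂g/∂x = -6*x*y + 5
At (-2, -1): -7.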